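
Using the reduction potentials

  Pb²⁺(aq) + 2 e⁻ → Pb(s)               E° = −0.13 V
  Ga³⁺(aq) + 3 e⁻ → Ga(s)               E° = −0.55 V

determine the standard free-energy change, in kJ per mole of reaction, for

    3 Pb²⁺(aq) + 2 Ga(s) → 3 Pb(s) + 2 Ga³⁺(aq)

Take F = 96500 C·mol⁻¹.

−243 kJ/mol

In the reaction as written Pb²⁺(aq) is reduced, so the Pb²⁺/Pb couple is the cathode and Ga³⁺/Ga is the anode.
E°cell = −0.13 − (−0.55) = +0.42 V; balancing electrons gives n = 6.
ΔG° = −nFE°cell = −(6)(96500)(+0.42) J/mol = −243 kJ/mol.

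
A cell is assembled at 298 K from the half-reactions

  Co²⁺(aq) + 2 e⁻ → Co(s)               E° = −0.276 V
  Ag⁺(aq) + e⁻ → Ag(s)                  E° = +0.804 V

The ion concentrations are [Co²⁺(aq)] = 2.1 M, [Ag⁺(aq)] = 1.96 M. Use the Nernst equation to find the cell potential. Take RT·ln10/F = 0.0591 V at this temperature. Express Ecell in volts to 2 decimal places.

+1.09 V

Since E°(Ag⁺/Ag) > E°(Co²⁺/Co), Ag⁺/Ag serves as the cathode.
E°cell = +0.804 − (−0.276) = +1.080 V, with n = 2 electrons transferred.
The balanced reaction is 2 Ag⁺(aq) + Co(s) → 2 Ag(s) + Co²⁺(aq), so Q = [Co²⁺(aq)] / [Ag⁺(aq)]^2 = 0.547 and log Q = −0.262.
By the Nernst equation, E = +1.080 − (0.0591/2)·(−0.262) = +1.09 V.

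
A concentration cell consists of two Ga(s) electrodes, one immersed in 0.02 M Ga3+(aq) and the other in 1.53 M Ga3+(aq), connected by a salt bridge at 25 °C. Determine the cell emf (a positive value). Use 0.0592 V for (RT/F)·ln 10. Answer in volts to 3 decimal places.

0.037 V

For a concentration cell E°cell = 0, since both electrodes use the same couple.
The compartment with the higher Ga3+(aq) concentration (1.53 M) acts as the cathode; ions are reduced there and produced at the dilute (0.02 M) anode.
With n = 3, Ecell = −(0.0592/3)·log([dilute]/[conc]) = −(0.0592/3)·log(0.02/1.53) = +0.037 V.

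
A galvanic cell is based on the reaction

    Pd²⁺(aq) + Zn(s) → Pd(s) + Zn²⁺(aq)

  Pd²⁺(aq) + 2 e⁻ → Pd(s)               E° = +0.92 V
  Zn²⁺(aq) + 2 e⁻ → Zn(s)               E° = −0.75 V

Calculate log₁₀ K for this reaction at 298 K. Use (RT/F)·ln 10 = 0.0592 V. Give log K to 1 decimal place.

log K = 56.4

The Pd²⁺/Pd couple is reduced (cathode); E°cell = +0.92 − (−0.75) = +1.67 V with n = 2.
At equilibrium E = 0, so log K = nE°cell / 0.0592 = (2)(+1.67) / 0.0592 = 56.4.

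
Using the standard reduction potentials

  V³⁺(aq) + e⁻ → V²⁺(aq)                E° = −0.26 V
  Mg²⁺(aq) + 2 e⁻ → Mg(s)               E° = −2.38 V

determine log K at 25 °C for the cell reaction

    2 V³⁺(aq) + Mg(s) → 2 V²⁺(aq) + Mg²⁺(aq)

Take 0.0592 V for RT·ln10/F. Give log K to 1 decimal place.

The V³⁺/V²⁺ couple is reduced (cathode); E°cell = −0.26 − (−2.38) = +2.12 V with n = 2.
At equilibrium E = 0, so log K = nE°cell / 0.0592 = (2)(+2.12) / 0.0592 = 71.6.

log K = 71.6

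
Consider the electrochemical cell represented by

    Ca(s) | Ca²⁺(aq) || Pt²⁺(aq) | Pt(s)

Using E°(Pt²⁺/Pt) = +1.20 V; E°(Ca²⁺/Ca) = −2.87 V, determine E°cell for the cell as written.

+4.07 V

By convention the left-hand electrode in cell notation is the anode (oxidation) and the right-hand electrode is the cathode (reduction).
E°cell = E°(right) − E°(left) = +1.20 − (−2.87) = +4.07 V.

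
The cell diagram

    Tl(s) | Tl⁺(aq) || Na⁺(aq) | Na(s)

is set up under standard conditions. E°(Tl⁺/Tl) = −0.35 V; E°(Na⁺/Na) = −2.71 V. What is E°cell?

−2.36 V

By convention the left-hand electrode in cell notation is the anode (oxidation) and the right-hand electrode is the cathode (reduction).
E°cell = E°(right) − E°(left) = −2.71 − (−0.35) = −2.36 V.
The negative sign shows that, as written, the cell would require an external voltage to drive the reaction.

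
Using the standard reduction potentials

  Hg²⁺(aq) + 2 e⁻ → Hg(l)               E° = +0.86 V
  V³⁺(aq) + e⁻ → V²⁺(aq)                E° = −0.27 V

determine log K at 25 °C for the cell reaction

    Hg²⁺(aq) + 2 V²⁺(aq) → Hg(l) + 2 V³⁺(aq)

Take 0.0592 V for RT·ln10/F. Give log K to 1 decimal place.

log K = 38.2

The Hg²⁺/Hg couple is reduced (cathode); E°cell = +0.86 − (−0.27) = +1.13 V with n = 2.
At equilibrium E = 0, so log K = nE°cell / 0.0592 = (2)(+1.13) / 0.0592 = 38.2.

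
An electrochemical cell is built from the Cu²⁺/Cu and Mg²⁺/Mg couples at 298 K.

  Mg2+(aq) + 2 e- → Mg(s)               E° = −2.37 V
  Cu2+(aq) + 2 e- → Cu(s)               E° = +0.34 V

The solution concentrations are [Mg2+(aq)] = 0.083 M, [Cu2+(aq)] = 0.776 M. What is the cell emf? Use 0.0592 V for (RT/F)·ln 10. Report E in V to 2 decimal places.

+2.74 V

The Cu²⁺/Cu couple has the more positive E°, so it is the cathode; Mg²⁺/Mg is the anode.
E°cell = E°cat − E°an = +0.34 − (−2.37) = +2.71 V; n = 2.
For the overall reaction Cu2+(aq) + Mg(s) → Cu(s) + Mg2+(aq), Q = [Mg2+(aq)] / [Cu2+(aq)] = 0.107, giving log Q = −0.971.
Applying E = E° − (RT ln10/nF)·log Q gives +2.71 − (0.0592/2)(−0.971) = +2.74 V.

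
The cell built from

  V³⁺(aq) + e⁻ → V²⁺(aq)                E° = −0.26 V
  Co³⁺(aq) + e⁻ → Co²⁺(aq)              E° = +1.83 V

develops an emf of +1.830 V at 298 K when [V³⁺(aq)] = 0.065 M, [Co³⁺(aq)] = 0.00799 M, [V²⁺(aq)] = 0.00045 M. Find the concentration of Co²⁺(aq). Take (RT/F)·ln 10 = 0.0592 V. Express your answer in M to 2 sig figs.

The Co³⁺/Co²⁺ couple has the larger reduction potential, so it is the cathode: E°cell = +1.83 − (−0.26) = +2.09 V and n = 1.
Rearranging E = E° − (0.0592/n)·log Q gives log Q = 1(+2.09 − (+1.830))/0.0592 = 4.392.
Balancing electrons gives Co³⁺(aq) + V²⁺(aq) → Co²⁺(aq) + V³⁺(aq); thus Q = ([Co²⁺(aq)]·[V³⁺(aq)]) / ([Co³⁺(aq)]·[V²⁺(aq)]).
Substituting the known concentrations and solving, log [Co²⁺(aq)] = 0.135 and [Co²⁺(aq)] = 1.4 M.

1.4 M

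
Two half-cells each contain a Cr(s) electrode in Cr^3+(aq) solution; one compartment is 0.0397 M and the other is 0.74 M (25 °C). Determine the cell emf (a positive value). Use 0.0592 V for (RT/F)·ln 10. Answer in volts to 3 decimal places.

0.025 V

For a concentration cell E°cell = 0, since both electrodes use the same couple.
The compartment with the higher Cr^3+(aq) concentration (0.74 M) acts as the cathode; ions are reduced there and produced at the dilute (0.0397 M) anode.
With n = 3, Ecell = −(0.0592/3)·log([dilute]/[conc]) = −(0.0592/3)·log(0.0397/0.74) = +0.025 V.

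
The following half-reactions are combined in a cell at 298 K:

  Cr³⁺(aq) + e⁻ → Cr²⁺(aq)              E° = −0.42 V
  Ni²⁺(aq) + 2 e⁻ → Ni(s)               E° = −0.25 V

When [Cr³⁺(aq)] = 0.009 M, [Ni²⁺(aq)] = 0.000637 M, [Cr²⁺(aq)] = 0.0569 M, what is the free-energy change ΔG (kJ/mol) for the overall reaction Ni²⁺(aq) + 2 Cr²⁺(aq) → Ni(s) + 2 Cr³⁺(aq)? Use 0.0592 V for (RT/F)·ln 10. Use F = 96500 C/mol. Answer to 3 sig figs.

The standard cell potential is −0.25 − (−0.42) = +0.17 V, with n = 2 electrons in the balanced equation.
Here Q = [Cr³⁺(aq)]^2 / ([Ni²⁺(aq)]·[Cr²⁺(aq)]^2) = 39.3 (log Q = 1.594), giving E = +0.17 − (0.0592/2)·(1.594) = +0.1228 V.
Then ΔG = −nFE = −2 × 96500 × +0.1228 J/mol = −23.7 kJ/mol.

−23.7 kJ/mol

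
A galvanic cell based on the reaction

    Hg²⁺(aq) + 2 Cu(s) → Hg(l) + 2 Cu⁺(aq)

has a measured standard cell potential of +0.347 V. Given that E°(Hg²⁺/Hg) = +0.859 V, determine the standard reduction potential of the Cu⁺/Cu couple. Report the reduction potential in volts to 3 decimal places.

In the reaction as written the Hg²⁺/Hg couple is reduced (cathode) and Cu⁺/Cu is oxidized (anode), so E°cell = E°(Hg²⁺/Hg) − E°(Cu⁺/Cu).
E°(Cu⁺/Cu) = E°(cathode) − E°cell = +0.859 − (+0.347) = +0.512 V.

+0.512 V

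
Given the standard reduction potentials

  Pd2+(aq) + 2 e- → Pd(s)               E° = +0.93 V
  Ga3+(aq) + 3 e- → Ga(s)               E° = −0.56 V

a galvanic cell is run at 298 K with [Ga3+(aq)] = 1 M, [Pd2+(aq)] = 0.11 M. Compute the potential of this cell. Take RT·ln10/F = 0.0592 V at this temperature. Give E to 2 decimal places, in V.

The Pd²⁺/Pd couple has the more positive E°, so it is the cathode; Ga³⁺/Ga is the anode.
E°cell = E°cat − E°an = +0.93 − (−0.56) = +1.49 V; n = 6.
Balancing gives 3 Pd2+(aq) + 2 Ga(s) → 3 Pd(s) + 2 Ga3+(aq); hence Q = [Ga3+(aq)]^2 / [Pd2+(aq)]^3 = 751 (log Q = 2.876).
By the Nernst equation, E = +1.49 − (0.0592/6)·(2.876) = +1.46 V.

+1.46 V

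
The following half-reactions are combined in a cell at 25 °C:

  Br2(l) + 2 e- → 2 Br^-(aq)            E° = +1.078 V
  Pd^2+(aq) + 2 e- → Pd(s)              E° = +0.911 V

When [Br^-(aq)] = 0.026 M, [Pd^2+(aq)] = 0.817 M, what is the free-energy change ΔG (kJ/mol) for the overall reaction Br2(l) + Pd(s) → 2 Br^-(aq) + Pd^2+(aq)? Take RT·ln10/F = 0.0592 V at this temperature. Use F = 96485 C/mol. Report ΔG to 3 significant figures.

E°cell = +1.078 − (+0.911) = +0.167 V; the balanced reaction transfers n = 2 electrons.
The reaction quotient is [Br^-(aq)]^2·[Pd^2+(aq)] = 0.000552; by Nernst, E = +0.167 − (0.0592/2)(−3.258) = +0.2634 V.
Finally ΔG = −nFE = −(2)(96485 C/mol)(+0.2634 V) = −50.8 kJ/mol.

−50.8 kJ/mol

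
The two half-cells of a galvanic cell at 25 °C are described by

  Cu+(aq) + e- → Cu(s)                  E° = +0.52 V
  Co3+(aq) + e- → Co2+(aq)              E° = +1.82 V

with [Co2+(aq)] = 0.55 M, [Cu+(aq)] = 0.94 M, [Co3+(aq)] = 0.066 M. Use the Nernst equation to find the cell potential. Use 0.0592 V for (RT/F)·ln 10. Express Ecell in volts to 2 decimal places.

+1.25 V

Co³⁺/Co²⁺ is reduced (cathode, E° = +1.82 V) and Cu⁺/Cu is oxidized (anode).
E°cell = +1.82 − (+0.52) = +1.30 V, with n = 1 electron transferred.
Balancing gives Co3+(aq) + Cu(s) → Co2+(aq) + Cu+(aq); hence Q = ([Co2+(aq)]·[Cu+(aq)]) / [Co3+(aq)] = 7.83 (log Q = 0.894).
E = E° − (0.0592/n)·log Q = +1.30 − (0.0592/1)(0.894) = +1.25 V.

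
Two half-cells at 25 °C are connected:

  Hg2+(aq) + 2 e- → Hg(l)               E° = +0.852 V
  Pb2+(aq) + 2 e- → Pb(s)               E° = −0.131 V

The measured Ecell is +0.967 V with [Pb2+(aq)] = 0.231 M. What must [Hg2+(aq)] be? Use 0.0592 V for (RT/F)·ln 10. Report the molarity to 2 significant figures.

With Hg²⁺/Hg at the cathode and Pb²⁺/Pb at the anode, E°cell = +0.852 − (−0.131) = +0.983 V (n = 2).
From the Nernst equation, log Q = n(E° − E)/0.0592 = 2·(+0.983 − (+0.967))/0.0592 = 0.541.
For Hg2+(aq) + Pb(s) → Hg(l) + Pb2+(aq), the reaction quotient is Q = [Pb2+(aq)] / [Hg2+(aq)].
Isolating [Hg2+(aq)] in Q = 10^{0.541} yields log [Hg2+(aq)] = −1.177, i.e. 0.067 M.

0.067 M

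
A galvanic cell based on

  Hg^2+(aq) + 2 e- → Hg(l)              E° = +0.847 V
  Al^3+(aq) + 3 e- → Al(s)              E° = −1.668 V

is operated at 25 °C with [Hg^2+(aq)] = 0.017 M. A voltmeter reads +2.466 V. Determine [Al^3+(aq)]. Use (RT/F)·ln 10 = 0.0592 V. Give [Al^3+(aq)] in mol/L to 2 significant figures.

The Hg²⁺/Hg couple has the larger reduction potential, so it is the cathode: E°cell = +0.847 − (−1.668) = +2.515 V and n = 6.
Since E = E° − (0.0592/n)·log Q, log Q = n(E° − E)/0.0592 = 4.966.
Balancing electrons gives 3 Hg^2+(aq) + 2 Al(s) → 3 Hg(l) + 2 Al^3+(aq); thus Q = [Al^3+(aq)]^2 / [Hg^2+(aq)]^3.
Solving for the unknown gives log [Al^3+(aq)] = −0.171, so [Al^3+(aq)] ≈ 0.67 M.

0.67 M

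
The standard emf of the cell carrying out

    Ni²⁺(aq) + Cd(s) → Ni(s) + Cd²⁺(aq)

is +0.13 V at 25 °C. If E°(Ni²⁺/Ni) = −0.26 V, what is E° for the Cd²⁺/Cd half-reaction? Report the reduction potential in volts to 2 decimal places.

In the reaction as written the Ni²⁺/Ni couple is reduced (cathode) and Cd²⁺/Cd is oxidized (anode), so E°cell = E°(Ni²⁺/Ni) − E°(Cd²⁺/Cd).
E°(Cd²⁺/Cd) = E°(cathode) − E°cell = −0.26 − (+0.13) = −0.39 V.

−0.39 V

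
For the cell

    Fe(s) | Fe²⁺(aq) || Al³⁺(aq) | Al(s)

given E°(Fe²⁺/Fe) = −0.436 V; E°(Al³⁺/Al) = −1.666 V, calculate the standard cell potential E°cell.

−1.230 V

By convention the left-hand electrode in cell notation is the anode (oxidation) and the right-hand electrode is the cathode (reduction).
E°cell = E°(right) − E°(left) = −1.666 − (−0.436) = −1.230 V.
The negative sign shows that, as written, the cell would require an external voltage to drive the reaction.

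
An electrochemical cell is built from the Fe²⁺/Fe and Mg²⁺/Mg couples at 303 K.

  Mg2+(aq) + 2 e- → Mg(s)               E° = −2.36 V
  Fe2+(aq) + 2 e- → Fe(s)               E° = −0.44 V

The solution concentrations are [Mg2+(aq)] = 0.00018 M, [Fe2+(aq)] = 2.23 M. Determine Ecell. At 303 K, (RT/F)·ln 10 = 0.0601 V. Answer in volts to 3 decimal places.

+2.043 V

Since E°(Fe²⁺/Fe) > E°(Mg²⁺/Mg), Fe²⁺/Fe serves as the cathode.
E°cell = E°cat − E°an = −0.44 − (−2.36) = +1.92 V; n = 2.
The balanced reaction is Fe2+(aq) + Mg(s) → Fe(s) + Mg2+(aq), so Q = [Mg2+(aq)] / [Fe2+(aq)] = 8.07×10^−5 and log Q = −4.093.
E = E° − (0.0601/n)·log Q = +1.92 − (0.0601/2)(−4.093) = +2.043 V.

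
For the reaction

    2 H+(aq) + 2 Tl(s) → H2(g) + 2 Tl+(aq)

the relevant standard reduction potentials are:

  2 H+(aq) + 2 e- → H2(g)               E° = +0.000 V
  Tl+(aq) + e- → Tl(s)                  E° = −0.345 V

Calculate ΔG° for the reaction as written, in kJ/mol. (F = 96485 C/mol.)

−66.6 kJ/mol

In the reaction as written H+(aq) is reduced, so the 2H⁺/H₂ couple is the cathode and Tl⁺/Tl is the anode.
E°cell = +0.000 − (−0.345) = +0.345 V; balancing electrons gives n = 2.
ΔG° = −nFE°cell = −(2)(96485)(+0.345) J/mol = −66.6 kJ/mol.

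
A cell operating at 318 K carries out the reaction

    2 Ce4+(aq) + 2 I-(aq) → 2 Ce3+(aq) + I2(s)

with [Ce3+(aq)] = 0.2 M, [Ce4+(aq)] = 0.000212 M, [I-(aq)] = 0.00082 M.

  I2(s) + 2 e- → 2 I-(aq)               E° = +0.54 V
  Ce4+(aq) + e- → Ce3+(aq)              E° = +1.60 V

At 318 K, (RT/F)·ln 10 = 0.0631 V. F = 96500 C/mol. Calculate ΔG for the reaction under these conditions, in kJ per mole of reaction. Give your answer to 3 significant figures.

The standard cell potential is +1.60 − (+0.54) = +1.06 V, with n = 2 electrons in the balanced equation.
The reaction quotient is [Ce3+(aq)]^2 / ([Ce4+(aq)]^2·[I-(aq)]^2) = 1.32×10^12; by Nernst, E = +1.06 − (0.0631/2)(12.122) = +0.6776 V.
Then ΔG = −nFE = −2 × 96500 × +0.6776 J/mol = −131 kJ/mol.

−131 kJ/mol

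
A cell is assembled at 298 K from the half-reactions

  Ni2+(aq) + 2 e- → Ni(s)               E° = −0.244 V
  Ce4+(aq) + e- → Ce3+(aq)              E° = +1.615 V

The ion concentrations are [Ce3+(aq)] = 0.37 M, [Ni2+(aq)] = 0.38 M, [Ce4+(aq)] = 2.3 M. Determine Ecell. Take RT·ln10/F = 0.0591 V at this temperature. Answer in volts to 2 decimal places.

Ce⁴⁺/Ce³⁺ is reduced (cathode, E° = +1.615 V) and Ni²⁺/Ni is oxidized (anode).
E°cell = E°cat − E°an = +1.615 − (−0.244) = +1.859 V; n = 2.
The balanced reaction is 2 Ce4+(aq) + Ni(s) → 2 Ce3+(aq) + Ni2+(aq), so Q = ([Ce3+(aq)]^2·[Ni2+(aq)]) / [Ce4+(aq)]^2 = 0.00983 and log Q = −2.007.
Applying E = E° − (RT ln10/nF)·log Q gives +1.859 − (0.0591/2)(−2.007) = +1.92 V.

+1.92 V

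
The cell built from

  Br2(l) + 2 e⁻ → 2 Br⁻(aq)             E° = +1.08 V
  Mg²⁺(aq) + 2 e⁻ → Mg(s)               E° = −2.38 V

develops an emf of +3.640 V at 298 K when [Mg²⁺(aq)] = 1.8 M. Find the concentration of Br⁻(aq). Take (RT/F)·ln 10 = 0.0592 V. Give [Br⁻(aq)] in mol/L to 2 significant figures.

0.00068 M

The Br₂/Br⁻ couple has the larger reduction potential, so it is the cathode: E°cell = +1.08 − (−2.38) = +3.46 V and n = 2.
Since E = E° − (0.0592/n)·log Q, log Q = n(E° − E)/0.0592 = −6.081.
The balanced reaction is Br2(l) + Mg(s) → 2 Br⁻(aq) + Mg²⁺(aq), so Q = [Br⁻(aq)]^2·[Mg²⁺(aq)].
Substituting the known concentrations and solving, log [Br⁻(aq)] = −3.168 and [Br⁻(aq)] = 0.00068 M.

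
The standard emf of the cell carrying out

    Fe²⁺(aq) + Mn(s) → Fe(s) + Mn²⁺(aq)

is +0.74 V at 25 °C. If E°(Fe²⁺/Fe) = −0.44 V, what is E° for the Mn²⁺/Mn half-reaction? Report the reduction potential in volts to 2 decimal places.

−1.18 V

In the reaction as written the Fe²⁺/Fe couple is reduced (cathode) and Mn²⁺/Mn is oxidized (anode), so E°cell = E°(Fe²⁺/Fe) − E°(Mn²⁺/Mn).
E°(Mn²⁺/Mn) = E°(cathode) − E°cell = −0.44 − (+0.74) = −1.18 V.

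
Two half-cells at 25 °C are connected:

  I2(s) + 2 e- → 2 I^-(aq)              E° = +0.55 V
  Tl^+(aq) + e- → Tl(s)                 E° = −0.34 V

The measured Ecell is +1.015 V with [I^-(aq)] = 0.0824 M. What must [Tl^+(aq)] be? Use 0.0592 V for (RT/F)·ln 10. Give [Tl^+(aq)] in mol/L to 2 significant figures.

The I₂/I⁻ couple has the larger reduction potential, so it is the cathode: E°cell = +0.55 − (−0.34) = +0.89 V and n = 2.
Since E = E° − (0.0592/n)·log Q, log Q = n(E° − E)/0.0592 = −4.223.
For I2(s) + 2 Tl(s) → 2 I^-(aq) + 2 Tl^+(aq), the reaction quotient is Q = [I^-(aq)]^2·[Tl^+(aq)]^2.
Isolating [Tl^+(aq)] in Q = 10^{−4.223} yields log [Tl^+(aq)] = −1.027, i.e. 0.094 M.

0.094 M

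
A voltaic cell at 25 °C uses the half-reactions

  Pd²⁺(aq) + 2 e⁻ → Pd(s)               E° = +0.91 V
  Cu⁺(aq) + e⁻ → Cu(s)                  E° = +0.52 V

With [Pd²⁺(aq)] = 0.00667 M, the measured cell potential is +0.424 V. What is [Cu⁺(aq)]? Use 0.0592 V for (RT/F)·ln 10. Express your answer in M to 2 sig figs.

The Pd²⁺/Pd couple has the larger reduction potential, so it is the cathode: E°cell = +0.91 − (+0.52) = +0.39 V and n = 2.
Since E = E° − (0.0592/n)·log Q, log Q = n(E° − E)/0.0592 = −1.149.
For Pd²⁺(aq) + 2 Cu(s) → Pd(s) + 2 Cu⁺(aq), the reaction quotient is Q = [Cu⁺(aq)]^2 / [Pd²⁺(aq)].
Substituting the known concentrations and solving, log [Cu⁺(aq)] = −1.662 and [Cu⁺(aq)] = 0.022 M.

0.022 M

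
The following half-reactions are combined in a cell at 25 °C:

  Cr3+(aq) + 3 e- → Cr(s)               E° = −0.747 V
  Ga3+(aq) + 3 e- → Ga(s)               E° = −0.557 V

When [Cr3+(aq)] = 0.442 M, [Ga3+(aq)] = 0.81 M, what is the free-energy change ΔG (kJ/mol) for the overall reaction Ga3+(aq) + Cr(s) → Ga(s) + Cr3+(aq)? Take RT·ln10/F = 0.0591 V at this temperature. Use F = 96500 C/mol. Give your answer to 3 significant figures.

E°cell = −0.557 − (−0.747) = +0.190 V; the balanced reaction transfers n = 3 electrons.
Here Q = [Cr3+(aq)] / [Ga3+(aq)] = 0.546 (log Q = −0.263), giving E = +0.190 − (0.0591/3)·(−0.263) = +0.1952 V.
Finally ΔG = −nFE = −(3)(96500 C/mol)(+0.1952 V) = −56.5 kJ/mol.

−56.5 kJ/mol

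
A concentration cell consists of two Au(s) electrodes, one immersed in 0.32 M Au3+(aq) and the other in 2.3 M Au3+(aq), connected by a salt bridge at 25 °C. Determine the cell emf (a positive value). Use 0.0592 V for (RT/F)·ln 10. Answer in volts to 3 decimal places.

For a concentration cell E°cell = 0, since both electrodes use the same couple.
The compartment with the higher Au3+(aq) concentration (2.3 M) acts as the cathode; ions are reduced there and produced at the dilute (0.32 M) anode.
With n = 3, Ecell = −(0.0592/3)·log([dilute]/[conc]) = −(0.0592/3)·log(0.32/2.3) = +0.017 V.

0.017 V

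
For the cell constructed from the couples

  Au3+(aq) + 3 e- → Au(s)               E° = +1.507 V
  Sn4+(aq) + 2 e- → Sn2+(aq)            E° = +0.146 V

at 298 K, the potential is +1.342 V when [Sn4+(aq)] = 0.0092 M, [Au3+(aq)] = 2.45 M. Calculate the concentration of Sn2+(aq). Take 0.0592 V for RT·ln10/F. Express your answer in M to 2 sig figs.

Au³⁺/Au is the cathode (higher E°); E°cell = +1.507 − (+0.146) = +1.361 V with n = 6.
From the Nernst equation, log Q = n(E° − E)/0.0592 = 6·(+1.361 − (+1.342))/0.0592 = 1.926.
For 2 Au3+(aq) + 3 Sn2+(aq) → 2 Au(s) + 3 Sn4+(aq), the reaction quotient is Q = [Sn4+(aq)]^3 / ([Au3+(aq)]^2·[Sn2+(aq)]^3).
Solving for the unknown gives log [Sn2+(aq)] = −2.938, so [Sn2+(aq)] ≈ 0.0012 M.

0.0012 M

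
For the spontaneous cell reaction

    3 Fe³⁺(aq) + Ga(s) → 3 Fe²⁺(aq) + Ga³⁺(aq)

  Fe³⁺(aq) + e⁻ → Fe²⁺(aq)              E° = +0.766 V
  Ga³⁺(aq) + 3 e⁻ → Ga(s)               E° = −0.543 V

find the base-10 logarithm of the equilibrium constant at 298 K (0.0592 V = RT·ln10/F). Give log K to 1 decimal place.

log K = 66.3

The Fe³⁺/Fe²⁺ couple is reduced (cathode); E°cell = +0.766 − (−0.543) = +1.309 V with n = 3.
At equilibrium E = 0, so log K = nE°cell / 0.0592 = (3)(+1.309) / 0.0592 = 66.3.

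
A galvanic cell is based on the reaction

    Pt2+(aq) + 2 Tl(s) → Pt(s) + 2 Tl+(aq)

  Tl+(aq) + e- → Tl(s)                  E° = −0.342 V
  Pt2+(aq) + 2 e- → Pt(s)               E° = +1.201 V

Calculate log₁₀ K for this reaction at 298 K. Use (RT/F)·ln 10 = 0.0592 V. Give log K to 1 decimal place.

The Pt²⁺/Pt couple is reduced (cathode); E°cell = +1.201 − (−0.342) = +1.543 V with n = 2.
At equilibrium E = 0, so log K = nE°cell / 0.0592 = (2)(+1.543) / 0.0592 = 52.1.

log K = 52.1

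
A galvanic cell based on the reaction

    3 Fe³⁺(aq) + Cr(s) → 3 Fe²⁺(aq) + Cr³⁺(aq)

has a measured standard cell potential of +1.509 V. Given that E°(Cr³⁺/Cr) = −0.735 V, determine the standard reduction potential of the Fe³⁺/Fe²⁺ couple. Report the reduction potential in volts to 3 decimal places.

In the reaction as written the Fe³⁺/Fe²⁺ couple is reduced (cathode) and Cr³⁺/Cr is oxidized (anode), so E°cell = E°(Fe³⁺/Fe²⁺) − E°(Cr³⁺/Cr).
E°(Fe³⁺/Fe²⁺) = E°cell + E°(anode) = +1.509 + (−0.735) = +0.774 V.

+0.774 V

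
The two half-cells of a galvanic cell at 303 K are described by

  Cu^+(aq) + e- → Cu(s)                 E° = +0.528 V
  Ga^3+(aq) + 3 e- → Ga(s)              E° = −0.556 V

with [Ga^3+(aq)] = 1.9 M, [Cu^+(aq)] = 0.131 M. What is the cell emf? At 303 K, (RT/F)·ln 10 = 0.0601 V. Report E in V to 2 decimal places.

+1.03 V

Since E°(Cu⁺/Cu) > E°(Ga³⁺/Ga), Cu⁺/Cu serves as the cathode.
E°cell = E°cat − E°an = +0.528 − (−0.556) = +1.084 V; n = 3.
Balancing gives 3 Cu^+(aq) + Ga(s) → 3 Cu(s) + Ga^3+(aq); hence Q = [Ga^3+(aq)] / [Cu^+(aq)]^3 = 845 (log Q = 2.927).
E = E° − (0.0601/n)·log Q = +1.084 − (0.0601/3)(2.927) = +1.03 V.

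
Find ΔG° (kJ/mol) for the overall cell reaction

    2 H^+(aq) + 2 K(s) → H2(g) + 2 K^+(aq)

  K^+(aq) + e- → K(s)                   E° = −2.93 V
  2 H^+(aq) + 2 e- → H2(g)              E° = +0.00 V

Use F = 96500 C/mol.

−565 kJ/mol

In the reaction as written H^+(aq) is reduced, so the 2H⁺/H₂ couple is the cathode and K⁺/K is the anode.
E°cell = +0.00 − (−2.93) = +2.93 V; balancing electrons gives n = 2.
ΔG° = −nFE°cell = −(2)(96500)(+2.93) J/mol = −565 kJ/mol.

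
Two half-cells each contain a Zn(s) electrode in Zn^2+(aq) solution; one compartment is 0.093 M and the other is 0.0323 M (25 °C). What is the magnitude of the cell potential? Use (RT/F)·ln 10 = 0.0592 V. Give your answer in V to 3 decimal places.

For a concentration cell E°cell = 0, since both electrodes use the same couple.
The compartment with the higher Zn^2+(aq) concentration (0.093 M) acts as the cathode; ions are reduced there and produced at the dilute (0.0323 M) anode.
With n = 2, Ecell = −(0.0592/2)·log([dilute]/[conc]) = −(0.0592/2)·log(0.0323/0.093) = +0.014 V.

0.014 V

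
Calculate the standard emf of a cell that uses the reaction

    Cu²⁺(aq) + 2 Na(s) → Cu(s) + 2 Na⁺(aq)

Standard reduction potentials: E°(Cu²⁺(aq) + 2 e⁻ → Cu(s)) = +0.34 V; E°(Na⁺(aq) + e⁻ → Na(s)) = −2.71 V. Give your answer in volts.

+3.05 V

In the reaction as written, Cu²⁺(aq) is reduced (cathode) and Na⁺(aq) is produced by oxidation at the anode.
E°cell = E°(cathode) − E°(anode) = +0.34 − (−2.71) = +3.05 V.
The positive value indicates the reaction is spontaneous as written.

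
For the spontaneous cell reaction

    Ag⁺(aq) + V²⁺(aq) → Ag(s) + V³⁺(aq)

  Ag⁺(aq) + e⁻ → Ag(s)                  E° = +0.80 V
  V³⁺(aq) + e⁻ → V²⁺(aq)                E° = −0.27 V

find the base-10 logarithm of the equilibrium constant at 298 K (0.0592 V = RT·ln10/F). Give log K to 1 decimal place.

The Ag⁺/Ag couple is reduced (cathode); E°cell = +0.80 − (−0.27) = +1.07 V with n = 1.
At equilibrium E = 0, so log K = nE°cell / 0.0592 = (1)(+1.07) / 0.0592 = 18.1.

log K = 18.1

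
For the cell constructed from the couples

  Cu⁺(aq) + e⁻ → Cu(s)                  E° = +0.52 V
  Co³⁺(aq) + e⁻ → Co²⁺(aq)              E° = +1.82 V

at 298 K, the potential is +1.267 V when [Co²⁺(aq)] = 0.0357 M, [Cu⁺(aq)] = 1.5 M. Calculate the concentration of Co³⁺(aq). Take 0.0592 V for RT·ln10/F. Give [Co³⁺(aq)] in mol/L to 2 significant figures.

0.015 M

With Co³⁺/Co²⁺ at the cathode and Cu⁺/Cu at the anode, E°cell = +1.82 − (+0.52) = +1.30 V (n = 1).
Rearranging E = E° − (0.0592/n)·log Q gives log Q = 1(+1.30 − (+1.267))/0.0592 = 0.557.
The balanced reaction is Co³⁺(aq) + Cu(s) → Co²⁺(aq) + Cu⁺(aq), so Q = ([Co²⁺(aq)]·[Cu⁺(aq)]) / [Co³⁺(aq)].
Substituting the known concentrations and solving, log [Co³⁺(aq)] = −1.828 and [Co³⁺(aq)] = 0.015 M.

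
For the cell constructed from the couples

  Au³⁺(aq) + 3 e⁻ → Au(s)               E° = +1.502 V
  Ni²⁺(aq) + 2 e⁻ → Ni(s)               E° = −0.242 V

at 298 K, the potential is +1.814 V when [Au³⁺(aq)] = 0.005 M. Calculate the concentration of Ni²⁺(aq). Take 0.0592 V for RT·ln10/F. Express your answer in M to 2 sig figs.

With Au³⁺/Au at the cathode and Ni²⁺/Ni at the anode, E°cell = +1.502 − (−0.242) = +1.744 V (n = 6).
Rearranging E = E° − (0.0592/n)·log Q gives log Q = 6(+1.744 − (+1.814))/0.0592 = −7.095.
Balancing electrons gives 2 Au³⁺(aq) + 3 Ni(s) → 2 Au(s) + 3 Ni²⁺(aq); thus Q = [Ni²⁺(aq)]^3 / [Au³⁺(aq)]^2.
Substituting the known concentrations and solving, log [Ni²⁺(aq)] = −3.899 and [Ni²⁺(aq)] = 0.00013 M.

0.00013 M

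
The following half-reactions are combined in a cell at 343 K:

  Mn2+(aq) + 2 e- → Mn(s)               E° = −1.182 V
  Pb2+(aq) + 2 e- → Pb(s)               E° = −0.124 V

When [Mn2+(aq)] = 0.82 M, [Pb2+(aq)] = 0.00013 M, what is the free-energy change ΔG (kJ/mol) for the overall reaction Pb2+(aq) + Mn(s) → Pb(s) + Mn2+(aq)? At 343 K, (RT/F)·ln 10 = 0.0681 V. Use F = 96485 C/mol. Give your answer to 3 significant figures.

E°cell = −0.124 − (−1.182) = +1.058 V; the balanced reaction transfers n = 2 electrons.
Q = [Mn2+(aq)] / [Pb2+(aq)] = 6.31×10^3, so log Q = 3.800 and E = +1.058 − (0.0681/2)(3.800) = +0.9286 V.
ΔG = −nFE = −(2)(96485)(+0.9286) J/mol = −179 kJ/mol.

−179 kJ/mol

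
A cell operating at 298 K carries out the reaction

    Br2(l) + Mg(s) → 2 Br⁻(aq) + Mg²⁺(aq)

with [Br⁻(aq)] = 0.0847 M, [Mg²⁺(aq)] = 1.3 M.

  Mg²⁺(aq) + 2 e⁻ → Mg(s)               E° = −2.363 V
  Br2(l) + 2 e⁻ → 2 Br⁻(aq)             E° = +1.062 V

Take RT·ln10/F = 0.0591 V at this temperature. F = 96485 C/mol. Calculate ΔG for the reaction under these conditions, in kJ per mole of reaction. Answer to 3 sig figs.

−673 kJ/mol

The standard cell potential is +1.062 − (−2.363) = +3.425 V, with n = 2 electrons in the balanced equation.
The reaction quotient is [Br⁻(aq)]^2·[Mg²⁺(aq)] = 0.00933; by Nernst, E = +3.425 − (0.0591/2)(−2.030) = +3.4850 V.
Then ΔG = −nFE = −2 × 96485 × +3.4850 J/mol = −673 kJ/mol.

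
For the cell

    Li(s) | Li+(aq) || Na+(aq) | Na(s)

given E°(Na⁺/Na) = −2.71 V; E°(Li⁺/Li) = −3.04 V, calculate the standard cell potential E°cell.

+0.33 V

By convention the left-hand electrode in cell notation is the anode (oxidation) and the right-hand electrode is the cathode (reduction).
E°cell = E°(right) − E°(left) = −2.71 − (−3.04) = +0.33 V.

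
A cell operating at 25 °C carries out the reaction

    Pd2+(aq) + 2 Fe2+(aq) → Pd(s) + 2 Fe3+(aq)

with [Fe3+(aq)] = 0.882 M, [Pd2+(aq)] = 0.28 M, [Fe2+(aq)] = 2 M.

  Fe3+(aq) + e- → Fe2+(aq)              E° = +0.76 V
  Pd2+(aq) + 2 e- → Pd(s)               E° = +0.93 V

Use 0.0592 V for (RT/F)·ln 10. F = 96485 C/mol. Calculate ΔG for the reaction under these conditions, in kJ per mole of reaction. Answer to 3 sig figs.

With Pd²⁺/Pd reduced at the cathode, E°cell = +0.93 − (+0.76) = +0.17 V and n = 2.
Q = [Fe3+(aq)]^2 / ([Pd2+(aq)]·[Fe2+(aq)]^2) = 0.695, so log Q = −0.158 and E = +0.17 − (0.0592/2)(−0.158) = +0.1747 V.
Then ΔG = −nFE = −2 × 96485 × +0.1747 J/mol = −33.7 kJ/mol.

−33.7 kJ/mol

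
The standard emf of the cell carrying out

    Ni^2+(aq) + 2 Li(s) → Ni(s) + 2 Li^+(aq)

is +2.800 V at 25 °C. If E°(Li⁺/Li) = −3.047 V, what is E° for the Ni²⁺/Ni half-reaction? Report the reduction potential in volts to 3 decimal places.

−0.247 V

In the reaction as written the Ni²⁺/Ni couple is reduced (cathode) and Li⁺/Li is oxidized (anode), so E°cell = E°(Ni²⁺/Ni) − E°(Li⁺/Li).
E°(Ni²⁺/Ni) = E°cell + E°(anode) = +2.800 + (−3.047) = −0.247 V.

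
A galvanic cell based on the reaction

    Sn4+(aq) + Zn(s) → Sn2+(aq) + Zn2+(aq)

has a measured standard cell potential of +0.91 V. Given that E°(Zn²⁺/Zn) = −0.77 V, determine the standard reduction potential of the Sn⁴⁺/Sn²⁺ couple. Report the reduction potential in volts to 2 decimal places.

In the reaction as written the Sn⁴⁺/Sn²⁺ couple is reduced (cathode) and Zn²⁺/Zn is oxidized (anode), so E°cell = E°(Sn⁴⁺/Sn²⁺) − E°(Zn²⁺/Zn).
E°(Sn⁴⁺/Sn²⁺) = E°cell + E°(anode) = +0.91 + (−0.77) = +0.14 V.

+0.14 V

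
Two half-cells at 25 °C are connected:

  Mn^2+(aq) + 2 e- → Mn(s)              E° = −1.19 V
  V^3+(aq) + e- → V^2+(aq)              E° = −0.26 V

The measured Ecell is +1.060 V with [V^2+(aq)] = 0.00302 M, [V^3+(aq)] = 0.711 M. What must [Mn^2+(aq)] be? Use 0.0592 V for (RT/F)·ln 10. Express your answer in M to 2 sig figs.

V³⁺/V²⁺ is the cathode (higher E°); E°cell = −0.26 − (−1.19) = +0.93 V with n = 2.
From the Nernst equation, log Q = n(E° − E)/0.0592 = 2·(+0.93 − (+1.060))/0.0592 = −4.392.
The balanced reaction is 2 V^3+(aq) + Mn(s) → 2 V^2+(aq) + Mn^2+(aq), so Q = ([V^2+(aq)]^2·[Mn^2+(aq)]) / [V^3+(aq)]^2.
Solving for the unknown gives log [Mn^2+(aq)] = 0.352, so [Mn^2+(aq)] ≈ 2.2 M.

2.2 M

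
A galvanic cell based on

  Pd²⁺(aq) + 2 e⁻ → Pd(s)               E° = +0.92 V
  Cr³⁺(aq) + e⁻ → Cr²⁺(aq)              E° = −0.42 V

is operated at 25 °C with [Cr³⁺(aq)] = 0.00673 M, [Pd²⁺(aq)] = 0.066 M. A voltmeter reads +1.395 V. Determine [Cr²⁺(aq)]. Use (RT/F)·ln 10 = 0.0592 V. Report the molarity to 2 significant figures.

0.22 M

With Pd²⁺/Pd at the cathode and Cr³⁺/Cr²⁺ at the anode, E°cell = +0.92 − (−0.42) = +1.34 V (n = 2).
From the Nernst equation, log Q = n(E° − E)/0.0592 = 2·(+1.34 − (+1.395))/0.0592 = −1.858.
Balancing electrons gives Pd²⁺(aq) + 2 Cr²⁺(aq) → Pd(s) + 2 Cr³⁺(aq); thus Q = [Cr³⁺(aq)]^2 / ([Pd²⁺(aq)]·[Cr²⁺(aq)]^2).
Substituting the known concentrations and solving, log [Cr²⁺(aq)] = −0.653 and [Cr²⁺(aq)] = 0.22 M.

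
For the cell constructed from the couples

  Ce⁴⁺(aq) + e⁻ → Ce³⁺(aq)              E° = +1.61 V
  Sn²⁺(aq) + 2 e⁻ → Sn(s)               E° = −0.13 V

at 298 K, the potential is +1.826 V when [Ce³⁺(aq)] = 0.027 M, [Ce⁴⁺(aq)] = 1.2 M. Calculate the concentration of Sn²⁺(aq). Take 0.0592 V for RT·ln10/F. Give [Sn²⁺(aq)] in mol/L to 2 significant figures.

With Ce⁴⁺/Ce³⁺ at the cathode and Sn²⁺/Sn at the anode, E°cell = +1.61 − (−0.13) = +1.74 V (n = 2).
Since E = E° − (0.0592/n)·log Q, log Q = n(E° − E)/0.0592 = −2.905.
For 2 Ce⁴⁺(aq) + Sn(s) → 2 Ce³⁺(aq) + Sn²⁺(aq), the reaction quotient is Q = ([Ce³⁺(aq)]^2·[Sn²⁺(aq)]) / [Ce⁴⁺(aq)]^2.
Isolating [Sn²⁺(aq)] in Q = 10^{−2.905} yields log [Sn²⁺(aq)] = 0.391, i.e. 2.5 M.

2.5 M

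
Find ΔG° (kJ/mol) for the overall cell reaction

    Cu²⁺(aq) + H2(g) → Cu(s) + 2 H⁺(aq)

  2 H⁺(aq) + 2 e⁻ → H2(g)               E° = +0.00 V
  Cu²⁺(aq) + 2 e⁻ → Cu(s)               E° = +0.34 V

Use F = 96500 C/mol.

−65.6 kJ/mol

In the reaction as written Cu²⁺(aq) is reduced, so the Cu²⁺/Cu couple is the cathode and 2H⁺/H₂ is the anode.
E°cell = +0.34 − (+0.00) = +0.34 V; balancing electrons gives n = 2.
ΔG° = −nFE°cell = −(2)(96500)(+0.34) J/mol = −65.6 kJ/mol.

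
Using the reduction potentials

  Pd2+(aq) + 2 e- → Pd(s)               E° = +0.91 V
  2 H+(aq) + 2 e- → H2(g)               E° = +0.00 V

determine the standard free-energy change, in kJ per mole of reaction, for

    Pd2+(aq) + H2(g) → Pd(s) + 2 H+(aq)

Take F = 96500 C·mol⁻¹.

−176 kJ/mol

In the reaction as written Pd2+(aq) is reduced, so the Pd²⁺/Pd couple is the cathode and 2H⁺/H₂ is the anode.
E°cell = +0.91 − (+0.00) = +0.91 V; balancing electrons gives n = 2.
ΔG° = −nFE°cell = −(2)(96500)(+0.91) J/mol = −176 kJ/mol.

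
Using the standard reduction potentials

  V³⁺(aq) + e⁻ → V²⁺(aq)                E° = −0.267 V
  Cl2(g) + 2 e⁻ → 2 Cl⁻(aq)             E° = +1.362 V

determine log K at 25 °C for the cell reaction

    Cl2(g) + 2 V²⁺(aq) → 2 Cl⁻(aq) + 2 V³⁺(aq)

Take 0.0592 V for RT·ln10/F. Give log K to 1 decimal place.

The Cl₂/Cl⁻ couple is reduced (cathode); E°cell = +1.362 − (−0.267) = +1.629 V with n = 2.
At equilibrium E = 0, so log K = nE°cell / 0.0592 = (2)(+1.629) / 0.0592 = 55.0.

log K = 55.0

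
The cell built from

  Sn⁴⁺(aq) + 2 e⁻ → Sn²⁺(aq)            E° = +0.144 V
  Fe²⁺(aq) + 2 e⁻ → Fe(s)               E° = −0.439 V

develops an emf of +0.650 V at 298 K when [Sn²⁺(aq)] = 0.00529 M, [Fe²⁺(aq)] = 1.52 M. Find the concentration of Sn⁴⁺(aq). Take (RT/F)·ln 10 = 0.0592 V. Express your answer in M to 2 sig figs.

Sn⁴⁺/Sn²⁺ is the cathode (higher E°); E°cell = +0.144 − (−0.439) = +0.583 V with n = 2.
Rearranging E = E° − (0.0592/n)·log Q gives log Q = 2(+0.583 − (+0.650))/0.0592 = −2.264.
Balancing electrons gives Sn⁴⁺(aq) + Fe(s) → Sn²⁺(aq) + Fe²⁺(aq); thus Q = ([Sn²⁺(aq)]·[Fe²⁺(aq)]) / [Sn⁴⁺(aq)].
Isolating [Sn⁴⁺(aq)] in Q = 10^{−2.264} yields log [Sn⁴⁺(aq)] = 0.169, i.e. 1.5 M.

1.5 M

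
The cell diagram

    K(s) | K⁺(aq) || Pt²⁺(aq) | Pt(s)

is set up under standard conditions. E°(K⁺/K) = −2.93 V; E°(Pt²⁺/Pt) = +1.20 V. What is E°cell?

By convention the left-hand electrode in cell notation is the anode (oxidation) and the right-hand electrode is the cathode (reduction).
E°cell = E°(right) − E°(left) = +1.20 − (−2.93) = +4.13 V.

+4.13 V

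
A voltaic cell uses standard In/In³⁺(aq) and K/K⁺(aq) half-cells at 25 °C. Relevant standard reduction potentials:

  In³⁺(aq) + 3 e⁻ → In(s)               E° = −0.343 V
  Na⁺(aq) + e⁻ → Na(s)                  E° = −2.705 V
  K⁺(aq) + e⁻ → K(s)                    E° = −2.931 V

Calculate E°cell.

Of the two couples in this cell, the one with the more positive reduction potential is reduced at the cathode: here that is In³⁺/In (−0.343 V); K⁺/K (−2.931 V) is the anode.
E°cell = E°(cathode) − E°(anode) = −0.343 − (−2.931) = +2.588 V.

+2.588 V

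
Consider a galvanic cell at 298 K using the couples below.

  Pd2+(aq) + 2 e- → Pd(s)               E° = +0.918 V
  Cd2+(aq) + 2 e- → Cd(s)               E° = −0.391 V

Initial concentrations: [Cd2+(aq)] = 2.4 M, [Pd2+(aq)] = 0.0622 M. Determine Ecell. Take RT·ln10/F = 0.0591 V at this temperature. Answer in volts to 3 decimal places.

+1.262 V

Pd²⁺/Pd is reduced (cathode, E° = +0.918 V) and Cd²⁺/Cd is oxidized (anode).
E°cell = E°cat − E°an = +0.918 − (−0.391) = +1.309 V; n = 2.
For the overall reaction Pd2+(aq) + Cd(s) → Pd(s) + Cd2+(aq), Q = [Cd2+(aq)] / [Pd2+(aq)] = 38.6, giving log Q = 1.586.
Applying E = E° − (RT ln10/nF)·log Q gives +1.309 − (0.0591/2)(1.586) = +1.262 V.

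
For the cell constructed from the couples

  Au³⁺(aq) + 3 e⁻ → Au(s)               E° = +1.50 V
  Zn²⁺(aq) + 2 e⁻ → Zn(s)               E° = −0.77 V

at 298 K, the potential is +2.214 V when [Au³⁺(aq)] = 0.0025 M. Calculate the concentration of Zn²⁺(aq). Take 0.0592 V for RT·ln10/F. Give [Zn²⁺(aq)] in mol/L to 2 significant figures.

1.4 M

The Au³⁺/Au couple has the larger reduction potential, so it is the cathode: E°cell = +1.50 − (−0.77) = +2.27 V and n = 6.
From the Nernst equation, log Q = n(E° − E)/0.0592 = 6·(+2.27 − (+2.214))/0.0592 = 5.676.
For 2 Au³⁺(aq) + 3 Zn(s) → 2 Au(s) + 3 Zn²⁺(aq), the reaction quotient is Q = [Zn²⁺(aq)]^3 / [Au³⁺(aq)]^2.
Solving for the unknown gives log [Zn²⁺(aq)] = 0.157, so [Zn²⁺(aq)] ≈ 1.4 M.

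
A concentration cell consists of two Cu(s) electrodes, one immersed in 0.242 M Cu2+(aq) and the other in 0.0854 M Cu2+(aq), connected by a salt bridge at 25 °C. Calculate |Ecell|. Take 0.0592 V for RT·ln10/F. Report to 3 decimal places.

0.013 V

For a concentration cell E°cell = 0, since both electrodes use the same couple.
The compartment with the higher Cu2+(aq) concentration (0.242 M) acts as the cathode; ions are reduced there and produced at the dilute (0.0854 M) anode.
With n = 2, Ecell = −(0.0592/2)·log([dilute]/[conc]) = −(0.0592/2)·log(0.0854/0.242) = +0.013 V.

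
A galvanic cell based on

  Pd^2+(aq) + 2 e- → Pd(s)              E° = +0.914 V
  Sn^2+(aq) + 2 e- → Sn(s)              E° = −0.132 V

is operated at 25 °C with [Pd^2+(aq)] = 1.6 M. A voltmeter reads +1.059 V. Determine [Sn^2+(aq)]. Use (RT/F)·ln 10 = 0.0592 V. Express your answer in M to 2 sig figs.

With Pd²⁺/Pd at the cathode and Sn²⁺/Sn at the anode, E°cell = +0.914 − (−0.132) = +1.046 V (n = 2).
Rearranging E = E° − (0.0592/n)·log Q gives log Q = 2(+1.046 − (+1.059))/0.0592 = −0.439.
The balanced reaction is Pd^2+(aq) + Sn(s) → Pd(s) + Sn^2+(aq), so Q = [Sn^2+(aq)] / [Pd^2+(aq)].
Isolating [Sn^2+(aq)] in Q = 10^{−0.439} yields log [Sn^2+(aq)] = −0.235, i.e. 0.58 M.

0.58 M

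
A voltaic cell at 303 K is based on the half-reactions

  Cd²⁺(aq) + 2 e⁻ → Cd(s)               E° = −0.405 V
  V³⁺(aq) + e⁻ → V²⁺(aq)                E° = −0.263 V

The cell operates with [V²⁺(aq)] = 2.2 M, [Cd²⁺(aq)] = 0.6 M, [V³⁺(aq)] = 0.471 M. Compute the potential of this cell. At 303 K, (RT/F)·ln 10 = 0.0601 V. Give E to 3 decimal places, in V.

Since E°(V³⁺/V²⁺) > E°(Cd²⁺/Cd), V³⁺/V²⁺ serves as the cathode.
The standard potential is −0.263 − (−0.405) = +0.142 V and the balanced reaction transfers n = 2 electrons.
The balanced reaction is 2 V³⁺(aq) + Cd(s) → 2 V²⁺(aq) + Cd²⁺(aq), so Q = ([V²⁺(aq)]^2·[Cd²⁺(aq)]) / [V³⁺(aq)]^2 = 13.1 and log Q = 1.117.
By the Nernst equation, E = +0.142 − (0.0601/2)·(1.117) = +0.108 V.

+0.108 V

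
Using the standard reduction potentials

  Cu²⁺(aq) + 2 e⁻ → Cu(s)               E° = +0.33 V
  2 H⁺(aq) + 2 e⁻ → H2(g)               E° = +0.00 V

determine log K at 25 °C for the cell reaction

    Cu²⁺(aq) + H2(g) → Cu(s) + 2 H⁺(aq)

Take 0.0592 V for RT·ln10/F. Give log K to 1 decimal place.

log K = 11.1

The Cu²⁺/Cu couple is reduced (cathode); E°cell = +0.33 − (+0.00) = +0.33 V with n = 2.
At equilibrium E = 0, so log K = nE°cell / 0.0592 = (2)(+0.33) / 0.0592 = 11.1.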